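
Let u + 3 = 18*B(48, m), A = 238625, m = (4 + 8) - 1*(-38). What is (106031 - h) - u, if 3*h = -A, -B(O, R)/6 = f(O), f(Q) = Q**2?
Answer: 1303223/3 ≈ 4.3441e+5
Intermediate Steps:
m = 50 (m = 12 + 38 = 50)
B(O, R) = -6*O**2
u = -248835 (u = -3 + 18*(-6*48**2) = -3 + 18*(-6*2304) = -3 + 18*(-13824) = -3 - 248832 = -248835)
h = -238625/3 (h = (-1*238625)/3 = (1/3)*(-238625) = -238625/3 ≈ -79542.)
(106031 - h) - u = (106031 - 1*(-238625/3)) - 1*(-248835) = (106031 + 238625/3) + 248835 = 556718/3 + 248835 = 1303223/3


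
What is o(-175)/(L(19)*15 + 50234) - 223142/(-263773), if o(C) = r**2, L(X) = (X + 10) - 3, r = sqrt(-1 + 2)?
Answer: 11296604381/13353244352 ≈ 0.84598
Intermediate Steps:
r = 1 (r = sqrt(1) = 1)
L(X) = 7 + X (L(X) = (10 + X) - 3 = 7 + X)
o(C) = 1 (o(C) = 1**2 = 1)
o(-175)/(L(19)*15 + 50234) - 223142/(-263773) = 1/((7 + 19)*15 + 50234) - 223142/(-263773) = 1/(26*15 + 50234) - 223142*(-1/263773) = 1/(390 + 50234) + 223142/263773 = 1/50624 + 223142/263773 = 11296604381/13353244352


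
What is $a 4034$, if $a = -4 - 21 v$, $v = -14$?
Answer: $1169860$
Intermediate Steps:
$a = 290$ ($a = -4 - -294 = -4 + 294 = 290$)
$a 4034 = 290 \cdot 4034 = 1169860$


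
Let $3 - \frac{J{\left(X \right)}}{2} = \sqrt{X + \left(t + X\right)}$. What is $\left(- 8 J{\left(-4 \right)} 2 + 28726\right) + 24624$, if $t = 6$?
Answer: $53254 + 32 i \sqrt{2} \approx 53254.0 + 45.255 i$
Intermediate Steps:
$J{\left(X \right)} = 6 - 2 \sqrt{6 + 2 X}$ ($J{\left(X \right)} = 6 - 2 \sqrt{X + \left(6 + X\right)} = 6 - 2 \sqrt{6 + 2 X}$)
$\left(- 8 J{\left(-4 \right)} 2 + 28726\right) + 24624 = \left(- 8 \left(6 - 2 \sqrt{6 + 2 \left(-4\right)}\right) 2 + 28726\right) + 24624 = \left(- 8 \left(6 - 2 \sqrt{6 - 8}\right) 2 + 28726\right) + 24624 = \left(- 8 \left(6 - 2 \sqrt{-2}\right) 2 + 28726\right) + 24624 = \left(- 8 \left(6 - 2 i \sqrt{2}\right) 2 + 28726\right) + 24624 = \left(\left(-48 + 16 i \sqrt{2}\right) 2 + 28726\right) + 24624 = \left(\left(-96 + 32 i \sqrt{2}\right) + 28726\right) + 24624 = \left(28630 + 32 i \sqrt{2}\right) + 24624 = 53254 + 32 i \sqrt{2}$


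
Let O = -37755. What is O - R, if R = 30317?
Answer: -68072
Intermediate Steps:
O - R = -37755 - 1*30317 = -37755 - 30317 = -68072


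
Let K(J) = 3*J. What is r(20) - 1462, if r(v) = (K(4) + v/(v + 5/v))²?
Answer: -8485478/6561 ≈ -1293.3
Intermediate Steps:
r(v) = (12 + v/(v + 5/v))² (r(v) = (3*4 + v/(v + 5/v))² = (12 + v/(v + 5/v))²)
r(20) - 1462 = (60 + 13*20²)²/(5 + 20²)² - 1462 = (60 + 13*400)²/(5 + 400)² - 1462 = (60 + 5200)²/405² - 1462 = (1/164025)*5260² - 1462 = (1/164025)*27667600 - 1462 = 1106704/6561 - 1462 = -8485478/6561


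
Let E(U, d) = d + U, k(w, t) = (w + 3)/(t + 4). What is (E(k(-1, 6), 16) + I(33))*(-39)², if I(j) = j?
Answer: 374166/5 ≈ 74833.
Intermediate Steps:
k(w, t) = (3 + w)/(4 + t)
E(U, d) = U + d
(E(k(-1, 6), 16) + I(33))*(-39)² = (((3 - 1)/(4 + 6) + 16) + 33)*(-39)² = ((2/10 + 16) + 33)*1521 = (((⅒)*2 + 16) + 33)*1521 = ((⅕ + 16) + 33)*1521 = (81/5 + 33)*1521 = (246/5)*1521 = 374166/5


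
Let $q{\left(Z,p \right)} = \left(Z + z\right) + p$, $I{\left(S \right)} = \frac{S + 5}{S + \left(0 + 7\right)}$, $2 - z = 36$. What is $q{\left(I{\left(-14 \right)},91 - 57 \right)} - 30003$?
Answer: $- \frac{210012}{7} \approx -30002.0$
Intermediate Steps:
$z = -34$ ($z = 2 - 36 = -34$)
$I{\left(S \right)} = \frac{5 + S}{7 + S}$ ($I{\left(S \right)} = \frac{5 + S}{S + 7} = \frac{5 + S}{7 + S}$)
$q{\left(Z,p \right)} = -34 + Z + p$ ($q{\left(Z,p \right)} = \left(Z - 34\right) + p = \left(-34 + Z\right) + p = -34 + Z + p$)
$q{\left(I{\left(-14 \right)},91 - 57 \right)} - 30003 = \left(-34 + \frac{5 - 14}{7 - 14} + \left(91 - 57\right)\right) - 30003 = \left(-34 + \frac{1}{-7} \left(-9\right) + \left(91 - 57\right)\right) - 30003 = \left(-34 - - \frac{9}{7} + 34\right) - 30003 = \left(-34 + \frac{9}{7} + 34\right) - 30003 = \frac{9}{7} - 30003 = - \frac{210012}{7}$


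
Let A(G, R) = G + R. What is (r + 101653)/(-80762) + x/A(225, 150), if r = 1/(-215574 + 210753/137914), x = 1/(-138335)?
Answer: -17419781200675486794219/13839791721314917558750 ≈ -1.2587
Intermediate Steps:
x = -1/138335 ≈ -7.2288e-6
r = -137914/29730461883 (r = 1/(-215574 + 210753*(1/137914)) = 1/(-215574 + 210753/137914) = 1/(-29730461883/137914) = -137914/29730461883 ≈ -4.6388e-6)
(r + 101653)/(-80762) + x/A(225, 150) = (-137914/29730461883 + 101653)/(-80762) - 1/(138335*(225 + 150)) = (3022190641654685/29730461883)*(-1/80762) - 1/138335/375 = -3022190641654685/2401091562594846 - 1/138335*1/375 = -3022190641654685/2401091562594846 - 1/51875625 = -17419781200675486794219/13839791721314917558750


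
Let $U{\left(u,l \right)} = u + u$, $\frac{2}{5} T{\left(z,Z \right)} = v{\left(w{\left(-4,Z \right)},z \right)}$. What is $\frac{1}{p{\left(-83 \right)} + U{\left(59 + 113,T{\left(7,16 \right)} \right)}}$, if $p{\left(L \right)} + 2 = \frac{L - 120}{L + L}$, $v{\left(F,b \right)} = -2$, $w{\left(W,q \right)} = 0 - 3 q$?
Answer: $\frac{166}{56975} \approx 0.0029136$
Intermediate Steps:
$w{\left(W,q \right)} = - 3 q$
$T{\left(z,Z \right)} = -5$ ($T{\left(z,Z \right)} = \frac{5}{2} \left(-2\right) = -5$)
$p{\left(L \right)} = -2 + \frac{-120 + L}{2 L}$ ($p{\left(L \right)} = -2 + \frac{L - 120}{L + L} = -2 + \frac{-120 + L}{2 L}$)
$U{\left(u,l \right)} = 2 u$
$\frac{1}{p{\left(-83 \right)} + U{\left(59 + 113,T{\left(7,16 \right)} \right)}} = \frac{1}{\left(- \frac{3}{2} - \frac{60}{-83}\right) + 2 \left(59 + 113\right)} = \frac{1}{\left(- \frac{3}{2} - - \frac{60}{83}\right) + 2 \cdot 172} = \frac{1}{\left(- \frac{3}{2} + \frac{60}{83}\right) + 344} = \frac{1}{- \frac{129}{166} + 344} = \frac{1}{\frac{56975}{166}} = \frac{166}{56975}$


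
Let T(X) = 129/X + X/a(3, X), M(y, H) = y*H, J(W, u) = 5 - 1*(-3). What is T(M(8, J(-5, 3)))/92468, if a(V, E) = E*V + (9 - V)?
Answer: 14819/585877248 ≈ 2.5294e-5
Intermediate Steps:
J(W, u) = 8 (J(W, u) = 5 + 3 = 8)
a(V, E) = 9 - V + E*V
M(y, H) = H*y
T(X) = 129/X + X/(6 + 3*X) (T(X) = 129/X + X/(9 - 1*3 + X*3) = 129/X + X/(9 - 3 + 3*X) = 129/X + X/(6 + 3*X))
T(M(8, J(-5, 3)))/92468 = ((774 + (8*8)**2 + 387*(8*8))/(3*((8*8))*(2 + 8*8)))/92468 = ((1/3)*(774 + 64**2 + 387*64)/(64*(2 + 64)))*(1/92468) = ((1/3)*(1/64)*(774 + 4096 + 24768)/66)*(1/92468) = ((1/3)*(1/64)*(1/66)*29638)*(1/92468) = (14819/6336)*(1/92468) = 14819/585877248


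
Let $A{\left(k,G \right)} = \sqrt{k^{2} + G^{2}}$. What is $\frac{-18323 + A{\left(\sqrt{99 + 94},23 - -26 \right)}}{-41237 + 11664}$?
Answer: $\frac{18323}{29573} - \frac{\sqrt{2594}}{29573} \approx 0.61786$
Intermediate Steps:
$A{\left(k,G \right)} = \sqrt{G^{2} + k^{2}}$
$\frac{-18323 + A{\left(\sqrt{99 + 94},23 - -26 \right)}}{-41237 + 11664} = \frac{-18323 + \sqrt{\left(23 - -26\right)^{2} + \left(\sqrt{99 + 94}\right)^{2}}}{-41237 + 11664} = \frac{-18323 + \sqrt{\left(23 + 26\right)^{2} + \left(\sqrt{193}\right)^{2}}}{-29573} = \left(-18323 + \sqrt{49^{2} + 193}\right) \left(- \frac{1}{29573}\right) = \left(-18323 + \sqrt{2401 + 193}\right) \left(- \frac{1}{29573}\right) = \left(-18323 + \sqrt{2594}\right) \left(- \frac{1}{29573}\right) = \frac{18323}{29573} - \frac{\sqrt{2594}}{29573}$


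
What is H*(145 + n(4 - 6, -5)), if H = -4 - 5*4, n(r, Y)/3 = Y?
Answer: -3120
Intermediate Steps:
n(r, Y) = 3*Y
H = -24 (H = -4 - 20 = -24)
H*(145 + n(4 - 6, -5)) = -24*(145 + 3*(-5)) = -24*(145 - 15) = -24*130 = -3120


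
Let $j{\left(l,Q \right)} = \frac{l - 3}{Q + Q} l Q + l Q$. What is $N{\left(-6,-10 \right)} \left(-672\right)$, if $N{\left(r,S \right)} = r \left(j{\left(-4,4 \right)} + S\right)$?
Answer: $-48384$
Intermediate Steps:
$j{\left(l,Q \right)} = Q l + \frac{l \left(-3 + l\right)}{2}$ ($j{\left(l,Q \right)} = \frac{-3 + l}{2 Q} l Q + Q l = \frac{l \left(-3 + l\right)}{2 Q} Q + Q l = \frac{l \left(-3 + l\right)}{2} + Q l = Q l + \frac{l \left(-3 + l\right)}{2}$)
$N{\left(r,S \right)} = r \left(-2 + S\right)$ ($N{\left(r,S \right)} = r \left(\frac{1}{2} \left(-4\right) \left(-3 - 4 + 2 \cdot 4\right) + S\right) = r \left(\frac{1}{2} \left(-4\right) \left(-3 - 4 + 8\right) + S\right) = r \left(\frac{1}{2} \left(-4\right) 1 + S\right) = r \left(-2 + S\right)$)
$N{\left(-6,-10 \right)} \left(-672\right) = - 6 \left(-2 - 10\right) \left(-672\right) = \left(-6\right) \left(-12\right) \left(-672\right) = 72 \left(-672\right) = -48384$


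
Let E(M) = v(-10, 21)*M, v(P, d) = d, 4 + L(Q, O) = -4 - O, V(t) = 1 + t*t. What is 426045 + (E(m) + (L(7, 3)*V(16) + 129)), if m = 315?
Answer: 429962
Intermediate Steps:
V(t) = 1 + t**2
L(Q, O) = -8 - O (L(Q, O) = -4 + (-4 - O) = -8 - O)
E(M) = 21*M
426045 + (E(m) + (L(7, 3)*V(16) + 129)) = 426045 + (21*315 + ((-8 - 1*3)*(1 + 16**2) + 129)) = 426045 + (6615 + ((-8 - 3)*(1 + 256) + 129)) = 426045 + (6615 + (-11*257 + 129)) = 426045 + (6615 + (-2827 + 129)) = 426045 + (6615 - 2698) = 426045 + 3917 = 429962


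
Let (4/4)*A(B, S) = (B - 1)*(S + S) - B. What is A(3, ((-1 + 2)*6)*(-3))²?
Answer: 5625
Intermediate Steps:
A(B, S) = -B + 2*S*(-1 + B) (A(B, S) = (B - 1)*(S + S) - B = (-1 + B)*(2*S) - B = 2*S*(-1 + B) - B = -B + 2*S*(-1 + B))
A(3, ((-1 + 2)*6)*(-3))² = (-1*3 - 2*(-1 + 2)*6*(-3) + 2*3*(((-1 + 2)*6)*(-3)))² = (-3 - 2*1*6*(-3) + 2*3*((1*6)*(-3)))² = (-3 - 12*(-3) + 2*3*(6*(-3)))² = (-3 - 2*(-18) + 2*3*(-18))² = (-3 + 36 - 108)² = (-75)² = 5625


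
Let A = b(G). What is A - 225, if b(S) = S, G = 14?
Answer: -211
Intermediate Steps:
A = 14
A - 225 = 14 - 225 = -211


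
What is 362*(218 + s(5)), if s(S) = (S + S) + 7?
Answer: 85070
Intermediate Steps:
s(S) = 7 + 2*S (s(S) = 2*S + 7 = 7 + 2*S)
362*(218 + s(5)) = 362*(218 + (7 + 2*5)) = 362*(218 + (7 + 10)) = 362*(218 + 17) = 362*235 = 85070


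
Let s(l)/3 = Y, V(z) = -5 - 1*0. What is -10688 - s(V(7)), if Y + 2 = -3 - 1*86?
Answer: -10415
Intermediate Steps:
Y = -91 (Y = -2 + (-3 - 1*86) = -2 + (-3 - 86) = -2 - 89 = -91)
V(z) = -5 (V(z) = -5 + 0 = -5)
s(l) = -273 (s(l) = 3*(-91) = -273)
-10688 - s(V(7)) = -10688 - 1*(-273) = -10688 + 273 = -10415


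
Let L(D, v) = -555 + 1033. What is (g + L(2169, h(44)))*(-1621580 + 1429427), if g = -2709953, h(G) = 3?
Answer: 520633749675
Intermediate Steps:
L(D, v) = 478
(g + L(2169, h(44)))*(-1621580 + 1429427) = (-2709953 + 478)*(-1621580 + 1429427) = -2709475*(-192153) = 520633749675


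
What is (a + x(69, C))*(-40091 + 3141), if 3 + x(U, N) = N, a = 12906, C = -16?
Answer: -476174650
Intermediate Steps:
x(U, N) = -3 + N
(a + x(69, C))*(-40091 + 3141) = (12906 + (-3 - 16))*(-40091 + 3141) = (12906 - 19)*(-36950) = 12887*(-36950) = -476174650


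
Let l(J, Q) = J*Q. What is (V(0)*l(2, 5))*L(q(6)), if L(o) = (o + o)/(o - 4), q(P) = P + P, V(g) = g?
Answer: 0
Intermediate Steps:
q(P) = 2*P
L(o) = 2*o/(-4 + o) (L(o) = (2*o)/(-4 + o) = 2*o/(-4 + o))
(V(0)*l(2, 5))*L(q(6)) = (0*(2*5))*(2*(2*6)/(-4 + 2*6)) = (0*10)*(2*12/(-4 + 12)) = 0*(2*12/8) = 0*(2*12*(⅛)) = 0*3 = 0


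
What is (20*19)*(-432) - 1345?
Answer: -165505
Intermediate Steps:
(20*19)*(-432) - 1345 = 380*(-432) - 1345 = -164160 - 1345 = -165505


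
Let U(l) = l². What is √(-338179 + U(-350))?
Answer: I*√215679 ≈ 464.41*I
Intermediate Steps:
√(-338179 + U(-350)) = √(-338179 + (-350)²) = √(-338179 + 122500) = √(-215679) = I*√215679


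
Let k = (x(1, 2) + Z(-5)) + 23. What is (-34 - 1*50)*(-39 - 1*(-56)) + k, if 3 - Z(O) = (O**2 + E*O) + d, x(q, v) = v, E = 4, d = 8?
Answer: -1413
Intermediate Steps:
Z(O) = -5 - O**2 - 4*O (Z(O) = 3 - ((O**2 + 4*O) + 8) = 3 - (8 + O**2 + 4*O) = 3 + (-8 - O**2 - 4*O) = -5 - O**2 - 4*O)
k = 15 (k = (2 + (-5 - 1*(-5)**2 - 4*(-5))) + 23 = (2 + (-5 - 1*25 + 20)) + 23 = (2 + (-5 - 25 + 20)) + 23 = (2 - 10) + 23 = -8 + 23 = 15)
(-34 - 1*50)*(-39 - 1*(-56)) + k = (-34 - 1*50)*(-39 - 1*(-56)) + 15 = (-34 - 50)*(-39 + 56) + 15 = -84*17 + 15 = -1428 + 15 = -1413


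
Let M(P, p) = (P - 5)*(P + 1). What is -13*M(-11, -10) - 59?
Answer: -2139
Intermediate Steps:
M(P, p) = (1 + P)*(-5 + P) (M(P, p) = (-5 + P)*(1 + P) = (1 + P)*(-5 + P))
-13*M(-11, -10) - 59 = -13*(-5 + (-11)² - 4*(-11)) - 59 = -13*(-5 + 121 + 44) - 59 = -13*160 - 59 = -2080 - 59 = -2139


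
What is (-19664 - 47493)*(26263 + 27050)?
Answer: -3580341141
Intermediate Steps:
(-19664 - 47493)*(26263 + 27050) = -67157*53313 = -3580341141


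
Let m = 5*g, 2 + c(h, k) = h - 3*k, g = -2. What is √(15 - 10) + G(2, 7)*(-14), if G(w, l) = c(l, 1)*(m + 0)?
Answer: 280 + √5 ≈ 282.24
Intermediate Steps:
c(h, k) = -2 + h - 3*k (c(h, k) = -2 + (h - 3*k) = -2 + h - 3*k)
m = -10 (m = 5*(-2) = -10)
G(w, l) = 50 - 10*l (G(w, l) = (-2 + l - 3*1)*(-10 + 0) = (-2 + l - 3)*(-10) = (-5 + l)*(-10) = 50 - 10*l)
√(15 - 10) + G(2, 7)*(-14) = √(15 - 10) + (50 - 10*7)*(-14) = √5 + (50 - 70)*(-14) = √5 - 20*(-14) = √5 + 280 = 280 + √5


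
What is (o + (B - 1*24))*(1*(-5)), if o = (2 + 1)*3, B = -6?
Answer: 105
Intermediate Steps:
o = 9 (o = 3*3 = 9)
(o + (B - 1*24))*(1*(-5)) = (9 + (-6 - 1*24))*(1*(-5)) = (9 + (-6 - 24))*(-5) = (9 - 30)*(-5) = -21*(-5) = 105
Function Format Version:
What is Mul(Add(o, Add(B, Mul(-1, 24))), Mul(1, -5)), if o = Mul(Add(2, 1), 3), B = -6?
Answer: 105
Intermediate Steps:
o = 9 (o = Mul(3, 3) = 9)
Mul(Add(o, Add(B, Mul(-1, 24))), Mul(1, -5)) = Mul(Add(9, Add(-6, Mul(-1, 24))), Mul(1, -5)) = Mul(Add(9, Add(-6, -24)), -5) = Mul(Add(9, -30), -5) = Mul(-21, -5) = 105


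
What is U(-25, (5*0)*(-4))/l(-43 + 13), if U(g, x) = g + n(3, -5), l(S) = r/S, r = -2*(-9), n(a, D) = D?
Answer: 50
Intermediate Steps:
r = 18
l(S) = 18/S
U(g, x) = -5 + g (U(g, x) = g - 5 = -5 + g)
U(-25, (5*0)*(-4))/l(-43 + 13) = (-5 - 25)/((18/(-43 + 13))) = -30/(18/(-30)) = -30/(18*(-1/30)) = -30/(-⅗) = -30*(-5/3) = 50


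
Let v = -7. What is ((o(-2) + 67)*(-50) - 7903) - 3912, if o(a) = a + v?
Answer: -14715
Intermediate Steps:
o(a) = -7 + a (o(a) = a - 7 = -7 + a)
((o(-2) + 67)*(-50) - 7903) - 3912 = (((-7 - 2) + 67)*(-50) - 7903) - 3912 = ((-9 + 67)*(-50) - 7903) - 3912 = (58*(-50) - 7903) - 3912 = (-2900 - 7903) - 3912 = -10803 - 3912 = -14715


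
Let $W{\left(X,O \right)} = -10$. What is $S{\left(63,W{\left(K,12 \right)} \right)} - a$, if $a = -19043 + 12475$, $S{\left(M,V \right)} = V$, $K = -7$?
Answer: $6558$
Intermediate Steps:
$a = -6568$
$S{\left(63,W{\left(K,12 \right)} \right)} - a = -10 - -6568 = -10 + 6568 = 6558$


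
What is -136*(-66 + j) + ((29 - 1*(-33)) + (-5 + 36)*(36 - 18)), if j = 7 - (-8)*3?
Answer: 5380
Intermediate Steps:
j = 31 (j = 7 - 1*(-24) = 7 + 24 = 31)
-136*(-66 + j) + ((29 - 1*(-33)) + (-5 + 36)*(36 - 18)) = -136*(-66 + 31) + ((29 - 1*(-33)) + (-5 + 36)*(36 - 18)) = -136*(-35) + ((29 + 33) + 31*18) = 4760 + (62 + 558) = 4760 + 620 = 5380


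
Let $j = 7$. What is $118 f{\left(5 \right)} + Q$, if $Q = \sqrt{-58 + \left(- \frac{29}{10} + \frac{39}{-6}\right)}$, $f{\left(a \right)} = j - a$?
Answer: $236 + \frac{i \sqrt{1685}}{5} \approx 236.0 + 8.2097 i$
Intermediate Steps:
$f{\left(a \right)} = 7 - a$
$Q = \frac{i \sqrt{1685}}{5}$ ($Q = \sqrt{-58 + \left(\left(-29\right) \frac{1}{10} + 39 \left(- \frac{1}{6}\right)\right)} = \sqrt{-58 - \frac{47}{5}} = \sqrt{- \frac{337}{5}} = \frac{i \sqrt{1685}}{5} \approx 8.2097 i$)
$118 f{\left(5 \right)} + Q = 118 \left(7 - 5\right) + \frac{i \sqrt{1685}}{5} = 118 \cdot 2 + \frac{i \sqrt{1685}}{5} = 236 + \frac{i \sqrt{1685}}{5}$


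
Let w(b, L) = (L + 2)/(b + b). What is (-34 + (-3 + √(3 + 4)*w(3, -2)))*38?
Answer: -1406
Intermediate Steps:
w(b, L) = (2 + L)/(2*b) (w(b, L) = (2 + L)/((2*b)) = (2 + L)*(1/(2*b)) = (2 + L)/(2*b))
(-34 + (-3 + √(3 + 4)*w(3, -2)))*38 = (-34 + (-3 + √(3 + 4)*((½)*(2 - 2)/3)))*38 = (-34 + (-3 + √7*((½)*(⅓)*0)))*38 = (-34 + (-3 + √7*0))*38 = (-34 + (-3 + 0))*38 = (-34 - 3)*38 = -37*38 = -1406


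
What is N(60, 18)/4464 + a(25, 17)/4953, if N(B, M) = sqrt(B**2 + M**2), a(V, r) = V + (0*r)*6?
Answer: 25/4953 + sqrt(109)/744 ≈ 0.019080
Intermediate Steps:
a(V, r) = V (a(V, r) = V + 0*6 = V + 0 = V)
N(60, 18)/4464 + a(25, 17)/4953 = sqrt(60**2 + 18**2)/4464 + 25/4953 = sqrt(3600 + 324)*(1/4464) + 25*(1/4953) = sqrt(3924)*(1/4464) + 25/4953 = (6*sqrt(109))*(1/4464) + 25/4953 = sqrt(109)/744 + 25/4953 = 25/4953 + sqrt(109)/744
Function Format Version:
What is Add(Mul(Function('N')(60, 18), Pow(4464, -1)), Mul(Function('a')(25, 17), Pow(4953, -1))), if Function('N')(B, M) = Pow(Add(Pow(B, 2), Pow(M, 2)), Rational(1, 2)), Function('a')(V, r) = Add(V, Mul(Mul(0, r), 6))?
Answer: Add(Rational(25, 4953), Mul(Rational(1, 744), Pow(109, Rational(1, 2)))) ≈ 0.019080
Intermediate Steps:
Function('a')(V, r) = V (Function('a')(V, r) = Add(V, Mul(0, 6)) = Add(V, 0) = V)
Add(Mul(Function('N')(60, 18), Pow(4464, -1)), Mul(Function('a')(25, 17), Pow(4953, -1))) = Add(Mul(Pow(Add(Pow(60, 2), Pow(18, 2)), Rational(1, 2)), Pow(4464, -1)), Mul(25, Pow(4953, -1))) = Add(Mul(Pow(Add(3600, 324), Rational(1, 2)), Rational(1, 4464)), Mul(25, Rational(1, 4953))) = Add(Mul(Pow(3924, Rational(1, 2)), Rational(1, 4464)), Rational(25, 4953)) = Add(Mul(Mul(6, Pow(109, Rational(1, 2))), Rational(1, 4464)), Rational(25, 4953)) = Add(Mul(Rational(1, 744), Pow(109, Rational(1, 2))), Rational(25, 4953)) = Add(Rational(25, 4953), Mul(Rational(1, 744), Pow(109, Rational(1, 2))))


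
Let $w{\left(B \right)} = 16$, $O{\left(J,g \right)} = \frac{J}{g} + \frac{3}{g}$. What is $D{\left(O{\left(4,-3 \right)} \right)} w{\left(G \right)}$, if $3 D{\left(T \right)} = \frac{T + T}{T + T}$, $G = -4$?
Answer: $\frac{16}{3} \approx 5.3333$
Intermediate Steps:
$O{\left(J,g \right)} = \frac{3}{g} + \frac{J}{g}$
$D{\left(T \right)} = \frac{1}{3}$ ($D{\left(T \right)} = \frac{\left(T + T\right) \frac{1}{T + T}}{3} = \frac{2 T \frac{1}{2 T}}{3} = \frac{1}{3} \cdot 1 = \frac{1}{3}$)
$D{\left(O{\left(4,-3 \right)} \right)} w{\left(G \right)} = \frac{1}{3} \cdot 16 = \frac{16}{3}$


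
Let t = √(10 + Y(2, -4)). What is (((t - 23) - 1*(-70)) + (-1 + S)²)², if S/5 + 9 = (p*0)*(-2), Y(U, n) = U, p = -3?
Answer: 4678581 + 8652*√3 ≈ 4.6936e+6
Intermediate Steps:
S = -45 (S = -45 + 5*(-3*0*(-2)) = -45 + 5*(0*(-2)) = -45 + 5*0 = -45 + 0 = -45)
t = 2*√3 (t = √(10 + 2) = √12 = 2*√3 ≈ 3.4641)
(((t - 23) - 1*(-70)) + (-1 + S)²)² = (((2*√3 - 23) - 1*(-70)) + (-1 - 45)²)² = (((-23 + 2*√3) + 70) + (-46)²)² = ((47 + 2*√3) + 2116)² = (2163 + 2*√3)²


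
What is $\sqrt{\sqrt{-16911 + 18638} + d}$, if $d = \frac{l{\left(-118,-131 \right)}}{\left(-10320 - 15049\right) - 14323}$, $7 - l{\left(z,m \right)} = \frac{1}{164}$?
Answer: $\frac{\sqrt{-466648921 + 2648339626384 \sqrt{1727}}}{1627372} \approx 6.4465$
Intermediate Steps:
$l{\left(z,m \right)} = \frac{1147}{164}$ ($l{\left(z,m \right)} = 7 - \frac{1}{164} = \frac{1147}{164}$)
$d = - \frac{1147}{6509488}$ ($d = \frac{1147}{164 \left(\left(-10320 - 15049\right) - 14323\right)} = \frac{1147}{164 \left(-25369 - 14323\right)} = \frac{1147}{164 \left(-39692\right)} = \frac{1147}{164} \left(- \frac{1}{39692}\right) = - \frac{1147}{6509488} \approx -0.0001762$)
$\sqrt{\sqrt{-16911 + 18638} + d} = \sqrt{\sqrt{-16911 + 18638} - \frac{1147}{6509488}} = \sqrt{\sqrt{1727} - \frac{1147}{6509488}} = \sqrt{- \frac{1147}{6509488} + \sqrt{1727}}$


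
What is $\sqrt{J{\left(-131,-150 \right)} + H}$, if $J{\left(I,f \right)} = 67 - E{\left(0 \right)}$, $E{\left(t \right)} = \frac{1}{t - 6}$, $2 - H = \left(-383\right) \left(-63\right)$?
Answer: $\frac{i \sqrt{866154}}{6} \approx 155.11 i$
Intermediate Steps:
$H = -24127$ ($H = 2 - \left(-383\right) \left(-63\right) = 2 - 24129 = -24127$)
$E{\left(t \right)} = \frac{1}{-6 + t}$
$J{\left(I,f \right)} = \frac{403}{6}$ ($J{\left(I,f \right)} = 67 - \frac{1}{-6 + 0} = 67 - \frac{1}{-6} = 67 - - \frac{1}{6} = 67 + \frac{1}{6} = \frac{403}{6}$)
$\sqrt{J{\left(-131,-150 \right)} + H} = \sqrt{\frac{403}{6} - 24127} = \sqrt{- \frac{144359}{6}} = \frac{i \sqrt{866154}}{6}$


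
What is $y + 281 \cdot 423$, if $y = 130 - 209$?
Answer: $118784$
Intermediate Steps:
$y = -79$ ($y = 130 - 209 = -79$)
$y + 281 \cdot 423 = -79 + 281 \cdot 423 = -79 + 118863 = 118784$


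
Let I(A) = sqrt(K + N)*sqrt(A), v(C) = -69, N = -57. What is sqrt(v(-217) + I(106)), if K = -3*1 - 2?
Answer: sqrt(-69 + 2*I*sqrt(1643)) ≈ 4.3276 + 9.3663*I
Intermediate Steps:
K = -5 (K = -3 - 2 = -5)
I(A) = I*sqrt(62)*sqrt(A) (I(A) = sqrt(-5 - 57)*sqrt(A) = sqrt(-62)*sqrt(A) = (I*sqrt(62))*sqrt(A) = I*sqrt(62)*sqrt(A))
sqrt(v(-217) + I(106)) = sqrt(-69 + I*sqrt(62)*sqrt(106)) = sqrt(-69 + 2*I*sqrt(1643))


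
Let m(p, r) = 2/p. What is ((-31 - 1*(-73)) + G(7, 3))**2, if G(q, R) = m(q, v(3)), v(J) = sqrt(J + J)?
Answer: 87616/49 ≈ 1788.1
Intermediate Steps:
v(J) = sqrt(2)*sqrt(J) (v(J) = sqrt(2*J) = sqrt(2)*sqrt(J))
G(q, R) = 2/q
((-31 - 1*(-73)) + G(7, 3))**2 = ((-31 - 1*(-73)) + 2/7)**2 = ((-31 + 73) + 2*(1/7))**2 = (42 + 2/7)**2 = (296/7)**2 = 87616/49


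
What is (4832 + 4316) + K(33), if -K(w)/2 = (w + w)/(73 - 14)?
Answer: 539600/59 ≈ 9145.8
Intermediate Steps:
K(w) = -4*w/59 (K(w) = -2*(w + w)/(73 - 14) = -2*2*w/59 = -4*w/59)
(4832 + 4316) + K(33) = (4832 + 4316) - 4/59*33 = 9148 - 132/59 = 539600/59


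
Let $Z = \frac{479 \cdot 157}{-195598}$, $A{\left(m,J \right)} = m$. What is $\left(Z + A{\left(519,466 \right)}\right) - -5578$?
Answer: $\frac{1192485803}{195598} \approx 6096.6$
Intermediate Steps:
$Z = - \frac{75203}{195598}$ ($Z = 75203 \left(- \frac{1}{195598}\right) = - \frac{75203}{195598} \approx -0.38448$)
$\left(Z + A{\left(519,466 \right)}\right) - -5578 = \left(- \frac{75203}{195598} + 519\right) - -5578 = \frac{101440159}{195598} + \left(-82790 + 88368\right) = \frac{101440159}{195598} + 5578 = \frac{1192485803}{195598}$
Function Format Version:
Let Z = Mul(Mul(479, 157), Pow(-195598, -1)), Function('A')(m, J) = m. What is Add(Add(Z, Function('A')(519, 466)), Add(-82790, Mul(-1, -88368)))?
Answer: Rational(1192485803, 195598) ≈ 6096.6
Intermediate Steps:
Z = Rational(-75203, 195598) (Z = Mul(75203, Rational(-1, 195598)) = Rational(-75203, 195598) ≈ -0.38448)
Add(Add(Z, Function('A')(519, 466)), Add(-82790, Mul(-1, -88368))) = Add(Add(Rational(-75203, 195598), 519), Add(-82790, Mul(-1, -88368))) = Add(Rational(101440159, 195598), Add(-82790, 88368)) = Add(Rational(101440159, 195598), 5578) = Rational(1192485803, 195598)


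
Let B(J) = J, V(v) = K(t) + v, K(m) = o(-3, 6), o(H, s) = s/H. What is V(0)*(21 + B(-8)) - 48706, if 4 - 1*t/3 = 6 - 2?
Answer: -48732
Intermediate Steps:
t = 0 (t = 12 - 3*(6 - 2) = 12 - 3*4 = 12 - 12 = 0)
K(m) = -2 (K(m) = 6/(-3) = 6*(-⅓) = -2)
V(v) = -2 + v
V(0)*(21 + B(-8)) - 48706 = (-2 + 0)*(21 - 8) - 48706 = -2*13 - 48706 = -26 - 48706 = -48732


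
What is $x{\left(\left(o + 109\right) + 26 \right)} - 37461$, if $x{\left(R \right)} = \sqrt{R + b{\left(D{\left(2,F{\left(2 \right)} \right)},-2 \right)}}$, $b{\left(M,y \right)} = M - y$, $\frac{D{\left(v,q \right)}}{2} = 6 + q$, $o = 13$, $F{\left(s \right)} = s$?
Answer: $-37461 + \sqrt{166} \approx -37448.0$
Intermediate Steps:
$D{\left(v,q \right)} = 12 + 2 q$ ($D{\left(v,q \right)} = 2 \left(6 + q\right) = 12 + 2 q$)
$x{\left(R \right)} = \sqrt{18 + R}$ ($x{\left(R \right)} = \sqrt{R + \left(\left(12 + 2 \cdot 2\right) - -2\right)} = \sqrt{R + \left(\left(12 + 4\right) + 2\right)} = \sqrt{R + \left(16 + 2\right)} = \sqrt{R + 18} = \sqrt{18 + R}$)
$x{\left(\left(o + 109\right) + 26 \right)} - 37461 = \sqrt{18 + \left(\left(13 + 109\right) + 26\right)} - 37461 = \sqrt{18 + \left(122 + 26\right)} - 37461 = \sqrt{18 + 148} - 37461 = \sqrt{166} - 37461 = -37461 + \sqrt{166}$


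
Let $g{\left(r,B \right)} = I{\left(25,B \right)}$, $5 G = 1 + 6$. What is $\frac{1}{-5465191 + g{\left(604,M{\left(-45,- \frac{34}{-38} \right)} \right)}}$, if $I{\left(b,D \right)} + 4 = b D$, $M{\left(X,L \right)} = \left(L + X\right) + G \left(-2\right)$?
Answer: $- \frac{19}{103860985} \approx -1.8294 \cdot 10^{-7}$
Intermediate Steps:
$G = \frac{7}{5}$ ($G = \frac{1 + 6}{5} = \frac{1}{5} \cdot 7 = \frac{7}{5} \approx 1.4$)
$M{\left(X,L \right)} = - \frac{14}{5} + L + X$ ($M{\left(X,L \right)} = \left(L + X\right) + \frac{7}{5} \left(-2\right) = \left(L + X\right) - \frac{14}{5} = - \frac{14}{5} + L + X$)
$I{\left(b,D \right)} = -4 + D b$ ($I{\left(b,D \right)} = -4 + b D = -4 + D b$)
$g{\left(r,B \right)} = -4 + 25 B$ ($g{\left(r,B \right)} = -4 + B 25 = -4 + 25 B$)
$\frac{1}{-5465191 + g{\left(604,M{\left(-45,- \frac{34}{-38} \right)} \right)}} = \frac{1}{-5465191 + \left(-4 + 25 \left(- \frac{14}{5} - \frac{34}{-38} - 45\right)\right)} = \frac{1}{-5465191 + \left(-4 + 25 \left(- \frac{14}{5} - - \frac{17}{19} - 45\right)\right)} = \frac{1}{-5465191 + \left(-4 + 25 \left(- \frac{14}{5} + \frac{17}{19} - 45\right)\right)} = \frac{1}{-5465191 + \left(-4 + 25 \left(- \frac{4456}{95}\right)\right)} = \frac{1}{-5465191 - \frac{22356}{19}} = \frac{1}{- \frac{103860985}{19}} = - \frac{19}{103860985}$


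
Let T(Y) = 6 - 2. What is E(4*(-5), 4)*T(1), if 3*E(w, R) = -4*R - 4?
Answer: -80/3 ≈ -26.667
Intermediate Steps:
E(w, R) = -4/3 - 4*R/3 (E(w, R) = (-4*R - 4)/3 = (-4 - 4*R)/3 = -4/3 - 4*R/3)
T(Y) = 4
E(4*(-5), 4)*T(1) = (-4/3 - 4/3*4)*4 = (-4/3 - 16/3)*4 = -20/3*4 = -80/3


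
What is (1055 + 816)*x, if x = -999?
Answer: -1869129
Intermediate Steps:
(1055 + 816)*x = (1055 + 816)*(-999) = 1871*(-999) = -1869129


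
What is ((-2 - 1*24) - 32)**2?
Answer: 3364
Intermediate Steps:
((-2 - 1*24) - 32)**2 = ((-2 - 24) - 32)**2 = (-26 - 32)**2 = (-58)**2 = 3364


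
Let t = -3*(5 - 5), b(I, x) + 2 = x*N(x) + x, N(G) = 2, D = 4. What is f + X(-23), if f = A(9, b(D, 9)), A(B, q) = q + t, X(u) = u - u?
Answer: 25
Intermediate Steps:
b(I, x) = -2 + 3*x (b(I, x) = -2 + (x*2 + x) = -2 + (2*x + x) = -2 + 3*x)
X(u) = 0
t = 0 (t = -3*0 = 0)
A(B, q) = q (A(B, q) = q + 0 = q)
f = 25 (f = -2 + 3*9 = -2 + 27 = 25)
f + X(-23) = 25 + 0 = 25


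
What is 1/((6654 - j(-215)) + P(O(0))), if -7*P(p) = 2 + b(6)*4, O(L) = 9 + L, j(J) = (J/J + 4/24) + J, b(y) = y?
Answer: 42/288293 ≈ 0.00014569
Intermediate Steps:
j(J) = 7/6 + J (j(J) = (1 + 4*(1/24)) + J = (1 + ⅙) + J = 7/6 + J)
P(p) = -26/7 (P(p) = -(2 + 6*4)/7 = -(2 + 24)/7 = -⅐*26 = -26/7)
1/((6654 - j(-215)) + P(O(0))) = 1/((6654 - (7/6 - 215)) - 26/7) = 1/((6654 - 1*(-1283/6)) - 26/7) = 1/((6654 + 1283/6) - 26/7) = 1/(41207/6 - 26/7) = 1/(288293/42) = 42/288293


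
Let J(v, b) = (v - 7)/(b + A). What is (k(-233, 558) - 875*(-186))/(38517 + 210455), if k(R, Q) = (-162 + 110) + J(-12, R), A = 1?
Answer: 37745955/57761504 ≈ 0.65348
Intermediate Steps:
J(v, b) = (-7 + v)/(1 + b) (J(v, b) = (v - 7)/(b + 1) = (-7 + v)/(1 + b))
k(R, Q) = -52 - 19/(1 + R) (k(R, Q) = (-162 + 110) + (-7 - 12)/(1 + R) = -52 - 19/(1 + R))
(k(-233, 558) - 875*(-186))/(38517 + 210455) = ((-71 - 52*(-233))/(1 - 233) - 875*(-186))/(38517 + 210455) = ((-71 + 12116)/(-232) + 162750)/248972 = (-1/232*12045 + 162750)*(1/248972) = (-12045/232 + 162750)*(1/248972) = (37745955/232)*(1/248972) = 37745955/57761504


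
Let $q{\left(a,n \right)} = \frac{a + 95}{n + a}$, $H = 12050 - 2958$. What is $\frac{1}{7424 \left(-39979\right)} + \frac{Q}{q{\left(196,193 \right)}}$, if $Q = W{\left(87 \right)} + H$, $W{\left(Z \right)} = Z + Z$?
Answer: $\frac{1069822647125213}{86369991936} \approx 12387.0$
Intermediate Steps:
$W{\left(Z \right)} = 2 Z$
$H = 9092$
$q{\left(a,n \right)} = \frac{95 + a}{a + n}$
$Q = 9266$ ($Q = 2 \cdot 87 + 9092 = 174 + 9092 = 9266$)
$\frac{1}{7424 \left(-39979\right)} + \frac{Q}{q{\left(196,193 \right)}} = \frac{1}{7424 \left(-39979\right)} + \frac{9266}{\frac{1}{196 + 193} \left(95 + 196\right)} = \frac{1}{7424} \left(- \frac{1}{39979}\right) + \frac{9266}{\frac{1}{389} \cdot 291} = - \frac{1}{296804096} + \frac{9266}{\frac{1}{389} \cdot 291} = - \frac{1}{296804096} + \frac{9266}{\frac{291}{389}} = - \frac{1}{296804096} + 9266 \cdot \frac{389}{291} = - \frac{1}{296804096} + \frac{3604474}{291} = \frac{1069822647125213}{86369991936}$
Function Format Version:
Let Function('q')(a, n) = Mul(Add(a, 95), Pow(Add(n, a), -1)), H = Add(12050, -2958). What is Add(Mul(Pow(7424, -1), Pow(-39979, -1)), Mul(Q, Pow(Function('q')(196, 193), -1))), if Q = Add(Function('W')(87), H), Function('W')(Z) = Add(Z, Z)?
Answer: Rational(1069822647125213, 86369991936) ≈ 12387.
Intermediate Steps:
Function('W')(Z) = Mul(2, Z)
H = 9092
Function('q')(a, n) = Mul(Pow(Add(a, n), -1), Add(95, a)) (Function('q')(a, n) = Mul(Add(95, a), Pow(Add(a, n), -1)) = Mul(Pow(Add(a, n), -1), Add(95, a)))
Q = 9266 (Q = Add(Mul(2, 87), 9092) = Add(174, 9092) = 9266)
Add(Mul(Pow(7424, -1), Pow(-39979, -1)), Mul(Q, Pow(Function('q')(196, 193), -1))) = Add(Mul(Pow(7424, -1), Pow(-39979, -1)), Mul(9266, Pow(Mul(Pow(Add(196, 193), -1), Add(95, 196)), -1))) = Add(Mul(Rational(1, 7424), Rational(-1, 39979)), Mul(9266, Pow(Mul(Pow(389, -1), 291), -1))) = Add(Rational(-1, 296804096), Mul(9266, Pow(Mul(Rational(1, 389), 291), -1))) = Add(Rational(-1, 296804096), Mul(9266, Pow(Rational(291, 389), -1))) = Add(Rational(-1, 296804096), Mul(9266, Rational(389, 291))) = Add(Rational(-1, 296804096), Rational(3604474, 291)) = Rational(1069822647125213, 86369991936)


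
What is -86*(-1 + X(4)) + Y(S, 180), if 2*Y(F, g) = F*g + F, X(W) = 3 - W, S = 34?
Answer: 3249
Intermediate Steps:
Y(F, g) = F/2 + F*g/2 (Y(F, g) = (F*g + F)/2 = (F + F*g)/2 = F/2 + F*g/2)
-86*(-1 + X(4)) + Y(S, 180) = -86*(-1 + (3 - 1*4)) + (½)*34*(1 + 180) = -86*(-1 + (3 - 4)) + (½)*34*181 = -86*(-1 - 1) + 3077 = -86*(-2) + 3077 = 172 + 3077 = 3249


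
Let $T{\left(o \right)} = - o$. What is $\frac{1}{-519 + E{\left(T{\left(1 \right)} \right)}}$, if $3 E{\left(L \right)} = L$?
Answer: $- \frac{3}{1558} \approx -0.0019255$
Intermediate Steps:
$E{\left(L \right)} = \frac{L}{3}$
$\frac{1}{-519 + E{\left(T{\left(1 \right)} \right)}} = \frac{1}{-519 + \frac{\left(-1\right) 1}{3}} = \frac{1}{-519 + \frac{1}{3} \left(-1\right)} = \frac{1}{-519 - \frac{1}{3}} = \frac{1}{- \frac{1558}{3}} = - \frac{3}{1558}$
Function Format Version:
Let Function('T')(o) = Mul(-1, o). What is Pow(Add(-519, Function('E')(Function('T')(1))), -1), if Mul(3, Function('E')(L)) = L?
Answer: Rational(-3, 1558) ≈ -0.0019255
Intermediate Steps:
Function('E')(L) = Mul(Rational(1, 3), L)
Pow(Add(-519, Function('E')(Function('T')(1))), -1) = Pow(Add(-519, Mul(Rational(1, 3), Mul(-1, 1))), -1) = Pow(Add(-519, Mul(Rational(1, 3), -1)), -1) = Pow(Add(-519, Rational(-1, 3)), -1) = Pow(Rational(-1558, 3), -1) = Rational(-3, 1558)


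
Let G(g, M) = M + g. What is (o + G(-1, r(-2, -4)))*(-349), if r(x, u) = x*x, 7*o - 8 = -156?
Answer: 44323/7 ≈ 6331.9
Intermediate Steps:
o = -148/7 (o = 8/7 + (⅐)*(-156) = 8/7 - 156/7 = -148/7 ≈ -21.143)
r(x, u) = x²
(o + G(-1, r(-2, -4)))*(-349) = (-148/7 + ((-2)² - 1))*(-349) = (-148/7 + (4 - 1))*(-349) = (-148/7 + 3)*(-349) = -127/7*(-349) = 44323/7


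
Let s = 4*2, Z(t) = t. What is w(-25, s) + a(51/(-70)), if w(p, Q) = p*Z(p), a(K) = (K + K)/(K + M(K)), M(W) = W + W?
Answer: 1877/3 ≈ 625.67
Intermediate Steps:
M(W) = 2*W
s = 8
a(K) = ⅔ (a(K) = (K + K)/(K + 2*K) = (2*K)/((3*K)) = (2*K)*(1/(3*K)) = ⅔)
w(p, Q) = p² (w(p, Q) = p*p = p²)
w(-25, s) + a(51/(-70)) = (-25)² + ⅔ = 625 + ⅔ = 1877/3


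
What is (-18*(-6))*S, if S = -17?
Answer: -1836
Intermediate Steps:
(-18*(-6))*S = -18*(-6)*(-17) = 108*(-17) = -1836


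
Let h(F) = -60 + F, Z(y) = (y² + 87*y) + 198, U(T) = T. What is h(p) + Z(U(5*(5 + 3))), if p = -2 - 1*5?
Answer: 5211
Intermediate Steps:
Z(y) = 198 + y² + 87*y
p = -7 (p = -2 - 5 = -7)
h(p) + Z(U(5*(5 + 3))) = (-60 - 7) + (198 + (5*(5 + 3))² + 87*(5*(5 + 3))) = -67 + (198 + (5*8)² + 87*(5*8)) = -67 + (198 + 40² + 87*40) = -67 + (198 + 1600 + 3480) = -67 + 5278 = 5211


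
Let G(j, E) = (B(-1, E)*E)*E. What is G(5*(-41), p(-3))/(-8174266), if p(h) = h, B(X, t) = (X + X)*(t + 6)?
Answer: 27/4087133 ≈ 6.6061e-6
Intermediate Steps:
B(X, t) = 2*X*(6 + t) (B(X, t) = (2*X)*(6 + t) = 2*X*(6 + t))
G(j, E) = E²*(-12 - 2*E) (G(j, E) = ((2*(-1)*(6 + E))*E)*E = ((-12 - 2*E)*E)*E = (E*(-12 - 2*E))*E = E²*(-12 - 2*E))
G(5*(-41), p(-3))/(-8174266) = (2*(-3)²*(-6 - 1*(-3)))/(-8174266) = (2*9*(-6 + 3))*(-1/8174266) = (2*9*(-3))*(-1/8174266) = -54*(-1/8174266) = 27/4087133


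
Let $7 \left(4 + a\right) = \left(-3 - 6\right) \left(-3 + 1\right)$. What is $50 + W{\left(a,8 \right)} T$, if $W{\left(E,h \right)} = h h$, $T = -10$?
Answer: $-590$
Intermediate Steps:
$a = - \frac{10}{7}$ ($a = -4 + \frac{\left(-3 - 6\right) \left(-3 + 1\right)}{7} = -4 + \frac{\left(-9\right) \left(-2\right)}{7} = -4 + \frac{1}{7} \cdot 18 = -4 + \frac{18}{7} = - \frac{10}{7} \approx -1.4286$)
$W{\left(E,h \right)} = h^{2}$
$50 + W{\left(a,8 \right)} T = 50 + 8^{2} \left(-10\right) = 50 + 64 \left(-10\right) = 50 - 640 = -590$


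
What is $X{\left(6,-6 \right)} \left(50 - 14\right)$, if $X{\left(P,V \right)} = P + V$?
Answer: $0$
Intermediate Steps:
$X{\left(6,-6 \right)} \left(50 - 14\right) = \left(6 - 6\right) \left(50 - 14\right) = 0 \cdot 36 = 0$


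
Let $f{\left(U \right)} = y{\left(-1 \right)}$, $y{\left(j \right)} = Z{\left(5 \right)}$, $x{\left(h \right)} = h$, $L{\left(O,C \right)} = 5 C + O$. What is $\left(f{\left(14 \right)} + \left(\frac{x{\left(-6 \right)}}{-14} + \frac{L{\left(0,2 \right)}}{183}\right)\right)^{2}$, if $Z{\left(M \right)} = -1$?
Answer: $\frac{438244}{1640961} \approx 0.26707$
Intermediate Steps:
$L{\left(O,C \right)} = O + 5 C$
$y{\left(j \right)} = -1$
$f{\left(U \right)} = -1$
$\left(f{\left(14 \right)} + \left(\frac{x{\left(-6 \right)}}{-14} + \frac{L{\left(0,2 \right)}}{183}\right)\right)^{2} = \left(-1 + \left(- \frac{6}{-14} + \frac{0 + 5 \cdot 2}{183}\right)\right)^{2} = \left(-1 + \left(\left(-6\right) \left(- \frac{1}{14}\right) + \left(0 + 10\right) \frac{1}{183}\right)\right)^{2} = \left(-1 + \left(\frac{3}{7} + 10 \cdot \frac{1}{183}\right)\right)^{2} = \left(-1 + \left(\frac{3}{7} + \frac{10}{183}\right)\right)^{2} = \left(-1 + \frac{619}{1281}\right)^{2} = \left(- \frac{662}{1281}\right)^{2} = \frac{438244}{1640961}$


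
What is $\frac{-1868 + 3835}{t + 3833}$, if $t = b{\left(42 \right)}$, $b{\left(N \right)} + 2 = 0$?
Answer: $\frac{1967}{3831} \approx 0.51344$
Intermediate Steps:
$b{\left(N \right)} = -2$ ($b{\left(N \right)} = -2 + 0 = -2$)
$t = -2$
$\frac{-1868 + 3835}{t + 3833} = \frac{-1868 + 3835}{-2 + 3833} = \frac{1967}{3831}$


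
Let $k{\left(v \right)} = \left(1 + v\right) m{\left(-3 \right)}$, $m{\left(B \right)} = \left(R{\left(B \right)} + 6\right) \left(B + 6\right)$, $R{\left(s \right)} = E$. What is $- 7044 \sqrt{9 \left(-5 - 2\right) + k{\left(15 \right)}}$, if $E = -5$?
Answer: $- 7044 i \sqrt{15} \approx - 27281.0 i$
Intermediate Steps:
$R{\left(s \right)} = -5$
$m{\left(B \right)} = 6 + B$ ($m{\left(B \right)} = \left(-5 + 6\right) \left(B + 6\right) = 1 \left(6 + B\right) = 6 + B$)
$k{\left(v \right)} = 3 + 3 v$ ($k{\left(v \right)} = \left(1 + v\right) \left(6 - 3\right) = \left(1 + v\right) 3 = 3 + 3 v$)
$- 7044 \sqrt{9 \left(-5 - 2\right) + k{\left(15 \right)}} = - 7044 \sqrt{9 \left(-5 - 2\right) + \left(3 + 3 \cdot 15\right)} = - 7044 \sqrt{9 \left(-7\right) + \left(3 + 45\right)} = - 7044 \sqrt{-63 + 48} = - 7044 \sqrt{-15} = - 7044 i \sqrt{15}$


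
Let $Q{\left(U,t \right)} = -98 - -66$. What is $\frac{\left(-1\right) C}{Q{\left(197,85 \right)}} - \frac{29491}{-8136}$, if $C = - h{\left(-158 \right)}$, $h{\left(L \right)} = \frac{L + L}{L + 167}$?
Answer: $\frac{6403}{1356} \approx 4.722$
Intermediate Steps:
$h{\left(L \right)} = \frac{2 L}{167 + L}$
$Q{\left(U,t \right)} = -32$ ($Q{\left(U,t \right)} = -98 + 66 = -32$)
$C = \frac{316}{9}$ ($C = - \frac{2 \left(-158\right)}{167 - 158} = - \frac{2 \left(-158\right)}{9} = \left(-1\right) \left(- \frac{316}{9}\right) = \frac{316}{9} \approx 35.111$)
$\frac{\left(-1\right) C}{Q{\left(197,85 \right)}} - \frac{29491}{-8136} = \frac{\left(-1\right) \frac{316}{9}}{-32} - \frac{29491}{-8136} = \left(- \frac{316}{9}\right) \left(- \frac{1}{32}\right) - - \frac{29491}{8136} = \frac{79}{72} + \frac{29491}{8136} = \frac{6403}{1356}$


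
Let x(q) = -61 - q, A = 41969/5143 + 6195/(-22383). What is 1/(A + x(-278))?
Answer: 38371923/8629217705 ≈ 0.0044467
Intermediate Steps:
A = 302510414/38371923 (A = 41969*(1/5143) + 6195*(-1/22383) = 41969/5143 - 2065/7461 = 302510414/38371923 ≈ 7.8836)
1/(A + x(-278)) = 1/(302510414/38371923 + (-61 - 1*(-278))) = 1/(302510414/38371923 + (-61 + 278)) = 1/(302510414/38371923 + 217) = 1/(8629217705/38371923) = 38371923/8629217705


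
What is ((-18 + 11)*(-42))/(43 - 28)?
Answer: 98/5 ≈ 19.600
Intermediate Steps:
((-18 + 11)*(-42))/(43 - 28) = -7*(-42)/15 = 294*(1/15) = 98/5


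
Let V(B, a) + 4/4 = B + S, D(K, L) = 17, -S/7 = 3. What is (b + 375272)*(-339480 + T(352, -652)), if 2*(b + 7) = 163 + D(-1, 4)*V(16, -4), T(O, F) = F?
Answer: -127650009006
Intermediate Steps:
S = -21 (S = -7*3 = -21)
V(B, a) = -22 + B (V(B, a) = -1 + (B - 21) = -1 + (-21 + B) = -22 + B)
b = 47/2 (b = -7 + (163 + 17*(-22 + 16))/2 = -7 + (163 + 17*(-6))/2 = -7 + (163 - 102)/2 = -7 + (½)*61 = -7 + 61/2 = 47/2 ≈ 23.500)
(b + 375272)*(-339480 + T(352, -652)) = (47/2 + 375272)*(-339480 - 652) = (750591/2)*(-340132) = -127650009006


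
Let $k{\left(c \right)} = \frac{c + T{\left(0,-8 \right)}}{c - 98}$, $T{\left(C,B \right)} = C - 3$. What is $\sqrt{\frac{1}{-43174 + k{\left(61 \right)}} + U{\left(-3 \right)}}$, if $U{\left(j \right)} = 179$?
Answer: $\frac{\sqrt{114201693006378}}{798748} \approx 13.379$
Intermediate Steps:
$T{\left(C,B \right)} = -3 + C$
$k{\left(c \right)} = \frac{-3 + c}{-98 + c}$ ($k{\left(c \right)} = \frac{c + \left(-3 + 0\right)}{c - 98} = \frac{c - 3}{-98 + c} = \frac{-3 + c}{-98 + c}$)
$\sqrt{\frac{1}{-43174 + k{\left(61 \right)}} + U{\left(-3 \right)}} = \sqrt{\frac{1}{-43174 + \frac{-3 + 61}{-98 + 61}} + 179} = \sqrt{\frac{1}{-43174 + \frac{1}{-37} \cdot 58} + 179} = \sqrt{\frac{1}{-43174 - \frac{58}{37}} + 179} = \sqrt{\frac{1}{- \frac{1597496}{37}} + 179} = \sqrt{- \frac{37}{1597496} + 179} = \sqrt{\frac{285951747}{1597496}} = \frac{\sqrt{114201693006378}}{798748}$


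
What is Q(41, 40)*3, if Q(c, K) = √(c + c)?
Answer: 3*√82 ≈ 27.166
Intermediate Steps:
Q(c, K) = √2*√c (Q(c, K) = √(2*c) = √2*√c)
Q(41, 40)*3 = (√2*√41)*3 = √82*3 = 3*√82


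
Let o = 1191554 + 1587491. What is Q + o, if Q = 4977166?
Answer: 7756211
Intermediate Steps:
o = 2779045
Q + o = 4977166 + 2779045 = 7756211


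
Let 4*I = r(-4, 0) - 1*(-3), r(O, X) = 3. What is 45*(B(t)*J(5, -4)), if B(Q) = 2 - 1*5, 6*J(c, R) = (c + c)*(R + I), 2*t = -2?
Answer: 1125/2 ≈ 562.50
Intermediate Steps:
t = -1 (t = (½)*(-2) = -1)
I = 3/2 (I = (3 - 1*(-3))/4 = (3 + 3)/4 = (¼)*6 = 3/2 ≈ 1.5000)
J(c, R) = c*(3/2 + R)/3 (J(c, R) = ((c + c)*(R + 3/2))/6 = ((2*c)*(3/2 + R))/6 = (2*c*(3/2 + R))/6 = c*(3/2 + R)/3)
B(Q) = -3 (B(Q) = 2 - 5 = -3)
45*(B(t)*J(5, -4)) = 45*(-5*(3 + 2*(-4))/2) = 45*(-5*(3 - 8)/2) = 45*(-5*(-5)/2) = 45*(-3*(-25/6)) = 45*(25/2) = 1125/2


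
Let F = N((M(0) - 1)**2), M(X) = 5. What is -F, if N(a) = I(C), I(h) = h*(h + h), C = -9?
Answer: -162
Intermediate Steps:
I(h) = 2*h**2 (I(h) = h*(2*h) = 2*h**2)
N(a) = 162 (N(a) = 2*(-9)**2 = 2*81 = 162)
F = 162
-F = -1*162 = -162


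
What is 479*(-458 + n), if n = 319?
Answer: -66581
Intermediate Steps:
479*(-458 + n) = 479*(-458 + 319) = 479*(-139) = -66581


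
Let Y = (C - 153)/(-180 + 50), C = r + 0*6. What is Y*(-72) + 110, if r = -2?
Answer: 314/13 ≈ 24.154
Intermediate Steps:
C = -2 (C = -2 + 0*6 = -2 + 0 = -2)
Y = 31/26 (Y = (-2 - 153)/(-180 + 50) = -155/(-130) = -155*(-1/130) = 31/26 ≈ 1.1923)
Y*(-72) + 110 = (31/26)*(-72) + 110 = -1116/13 + 110 = 314/13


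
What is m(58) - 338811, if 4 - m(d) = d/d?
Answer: -338808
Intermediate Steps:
m(d) = 3 (m(d) = 4 - d/d = 4 - 1*1 = 4 - 1 = 3)
m(58) - 338811 = 3 - 338811 = -338808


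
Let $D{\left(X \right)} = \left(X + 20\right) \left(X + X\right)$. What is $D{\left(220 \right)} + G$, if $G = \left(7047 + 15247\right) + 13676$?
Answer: $141570$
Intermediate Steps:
$G = 35970$ ($G = 22294 + 13676 = 35970$)
$D{\left(X \right)} = 2 X \left(20 + X\right)$ ($D{\left(X \right)} = \left(20 + X\right) 2 X = 2 X \left(20 + X\right)$)
$D{\left(220 \right)} + G = 2 \cdot 220 \left(20 + 220\right) + 35970 = 2 \cdot 220 \cdot 240 + 35970 = 105600 + 35970 = 141570$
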